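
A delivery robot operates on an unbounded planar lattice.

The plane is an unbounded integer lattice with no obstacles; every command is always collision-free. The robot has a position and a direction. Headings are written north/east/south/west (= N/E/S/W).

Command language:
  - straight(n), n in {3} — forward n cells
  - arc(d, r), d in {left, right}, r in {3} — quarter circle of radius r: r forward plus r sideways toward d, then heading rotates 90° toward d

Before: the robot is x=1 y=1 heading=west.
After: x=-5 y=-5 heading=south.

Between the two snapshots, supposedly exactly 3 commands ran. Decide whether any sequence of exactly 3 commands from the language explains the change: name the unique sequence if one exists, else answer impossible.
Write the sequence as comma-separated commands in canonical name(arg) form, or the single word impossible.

straight(3), arc(left, 3), straight(3)

key: position moved to (-5,-5) AND the heading swung to S — translation plus rotation needed
from: x=1 y=1 heading=west
1. straight(3) → x=-2 y=1 heading=west
2. arc(left, 3) → x=-5 y=-2 heading=south
3. straight(3) → x=-5 y=-5 heading=south
no other 3-command option fits: unique.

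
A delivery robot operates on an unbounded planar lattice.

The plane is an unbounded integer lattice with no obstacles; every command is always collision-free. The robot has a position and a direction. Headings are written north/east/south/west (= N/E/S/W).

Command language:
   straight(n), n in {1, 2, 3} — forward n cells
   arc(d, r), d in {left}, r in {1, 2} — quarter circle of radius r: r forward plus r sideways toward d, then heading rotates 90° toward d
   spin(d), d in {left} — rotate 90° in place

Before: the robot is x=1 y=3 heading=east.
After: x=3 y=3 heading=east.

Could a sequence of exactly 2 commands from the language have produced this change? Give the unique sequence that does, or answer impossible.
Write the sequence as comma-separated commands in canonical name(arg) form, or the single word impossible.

straight(1), straight(1)

key: heading stays E — no command in the sequence turns
start: x=1 y=3 heading=east
1. straight(1) → x=2 y=3 heading=east
2. straight(1) → x=3 y=3 heading=east
no other 2-command option fits: unique.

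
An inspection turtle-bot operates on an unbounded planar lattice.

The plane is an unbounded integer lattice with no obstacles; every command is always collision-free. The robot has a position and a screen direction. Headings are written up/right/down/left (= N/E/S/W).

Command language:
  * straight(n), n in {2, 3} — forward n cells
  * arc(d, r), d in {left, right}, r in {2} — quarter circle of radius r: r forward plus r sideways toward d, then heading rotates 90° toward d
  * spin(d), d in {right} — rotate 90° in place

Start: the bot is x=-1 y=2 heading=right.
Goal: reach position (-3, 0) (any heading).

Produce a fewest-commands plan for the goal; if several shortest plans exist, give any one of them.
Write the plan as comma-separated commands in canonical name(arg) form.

spin(right), arc(right, 2)

start: x=-1 y=2 heading=right
t=1 spin(right) ⇒ x=-1 y=2 heading=down
t=2 arc(right, 2) ⇒ x=-3 y=0 heading=left
shorter routes all fall short; 2 is best.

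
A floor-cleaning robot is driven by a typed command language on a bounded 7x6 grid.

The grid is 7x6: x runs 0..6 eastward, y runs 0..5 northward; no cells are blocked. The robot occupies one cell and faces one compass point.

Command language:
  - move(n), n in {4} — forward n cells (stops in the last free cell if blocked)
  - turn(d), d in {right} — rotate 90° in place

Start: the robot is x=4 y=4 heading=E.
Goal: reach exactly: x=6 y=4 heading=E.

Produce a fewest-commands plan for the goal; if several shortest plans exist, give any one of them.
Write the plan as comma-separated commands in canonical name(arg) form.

start: x=4 y=4 heading=E
1. move(4) → x=6 y=4 heading=E
no 0-step plan works, so 1 is optimal.

move(4)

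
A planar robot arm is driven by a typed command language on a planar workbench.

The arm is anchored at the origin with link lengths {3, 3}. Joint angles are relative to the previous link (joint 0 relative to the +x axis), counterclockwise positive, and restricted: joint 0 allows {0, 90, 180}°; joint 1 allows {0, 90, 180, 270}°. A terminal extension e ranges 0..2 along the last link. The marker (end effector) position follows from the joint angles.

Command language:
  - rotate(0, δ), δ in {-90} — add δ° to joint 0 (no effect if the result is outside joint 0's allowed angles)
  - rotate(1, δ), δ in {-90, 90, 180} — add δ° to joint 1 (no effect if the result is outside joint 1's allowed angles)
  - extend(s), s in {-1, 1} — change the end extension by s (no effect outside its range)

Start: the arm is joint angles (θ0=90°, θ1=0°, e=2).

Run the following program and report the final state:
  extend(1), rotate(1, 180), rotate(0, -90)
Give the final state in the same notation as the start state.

joint angles (θ0=0°, θ1=180°, e=2)

t0: joint angles (θ0=90°, θ1=0°, e=2)
step 1 (extend(1)): joint angles (θ0=90°, θ1=0°, e=2)
step 2 (rotate(1, 180)): joint angles (θ0=90°, θ1=180°, e=2)
step 3 (rotate(0, -90)): joint angles (θ0=0°, θ1=180°, e=2)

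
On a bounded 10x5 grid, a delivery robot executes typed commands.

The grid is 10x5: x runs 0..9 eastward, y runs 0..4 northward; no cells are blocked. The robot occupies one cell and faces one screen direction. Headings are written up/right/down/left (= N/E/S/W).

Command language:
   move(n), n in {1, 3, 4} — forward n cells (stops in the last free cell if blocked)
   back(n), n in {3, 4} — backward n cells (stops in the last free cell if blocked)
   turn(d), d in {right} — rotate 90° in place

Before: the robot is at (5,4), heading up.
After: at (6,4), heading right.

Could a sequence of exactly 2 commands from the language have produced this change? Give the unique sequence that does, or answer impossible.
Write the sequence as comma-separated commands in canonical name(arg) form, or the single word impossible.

key: cell and facing (now E) both changed — the 2 commands mix motion and turning
start: at (5,4), heading up
t=1 turn(right) ⇒ at (5,4), heading right
t=2 move(1) ⇒ at (6,4), heading right
uniquely the one of 36 2-step routes that fits.

turn(right), move(1)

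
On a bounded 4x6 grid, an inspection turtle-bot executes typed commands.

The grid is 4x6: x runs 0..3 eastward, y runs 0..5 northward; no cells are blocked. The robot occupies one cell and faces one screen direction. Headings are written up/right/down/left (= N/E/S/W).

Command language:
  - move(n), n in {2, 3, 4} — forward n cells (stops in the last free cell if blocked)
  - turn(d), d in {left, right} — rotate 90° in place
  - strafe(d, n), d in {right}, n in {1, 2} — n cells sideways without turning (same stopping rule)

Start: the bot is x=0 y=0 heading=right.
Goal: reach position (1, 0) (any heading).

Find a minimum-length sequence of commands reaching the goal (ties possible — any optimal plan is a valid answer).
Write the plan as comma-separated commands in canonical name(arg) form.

start: x=0 y=0 heading=right
t=1 turn(left) ⇒ x=0 y=0 heading=up
t=2 strafe(right, 1) ⇒ x=1 y=0 heading=up
shorter routes all fall short; 2 is best.

turn(left), strafe(right, 1)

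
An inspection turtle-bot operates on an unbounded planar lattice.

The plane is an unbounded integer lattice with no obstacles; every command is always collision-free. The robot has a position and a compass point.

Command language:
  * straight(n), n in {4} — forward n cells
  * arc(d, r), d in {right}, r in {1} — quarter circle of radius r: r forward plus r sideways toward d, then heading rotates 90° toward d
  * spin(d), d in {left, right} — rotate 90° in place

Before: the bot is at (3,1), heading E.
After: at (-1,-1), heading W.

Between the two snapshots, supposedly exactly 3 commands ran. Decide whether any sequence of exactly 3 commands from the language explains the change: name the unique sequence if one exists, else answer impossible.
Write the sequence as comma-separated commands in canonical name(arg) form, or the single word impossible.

arc(right, 1), arc(right, 1), straight(4)

key: cell and facing (now W) both changed — the 3 commands mix motion and turning
from: at (3,1), heading E
t=1 arc(right, 1) ⇒ at (4,0), heading S
t=2 arc(right, 1) ⇒ at (3,-1), heading W
t=3 straight(4) ⇒ at (-1,-1), heading W
no rival 3-sequence matches.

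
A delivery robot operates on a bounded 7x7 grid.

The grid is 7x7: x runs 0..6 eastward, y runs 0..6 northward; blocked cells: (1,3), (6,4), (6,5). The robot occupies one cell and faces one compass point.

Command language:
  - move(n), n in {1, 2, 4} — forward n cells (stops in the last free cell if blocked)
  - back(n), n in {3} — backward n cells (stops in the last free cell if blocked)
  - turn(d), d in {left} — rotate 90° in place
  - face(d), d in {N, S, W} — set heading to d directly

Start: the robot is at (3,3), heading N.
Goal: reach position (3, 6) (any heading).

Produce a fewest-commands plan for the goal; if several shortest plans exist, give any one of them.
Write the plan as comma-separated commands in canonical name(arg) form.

from: at (3,3), heading N
step 1 (move(4)): at (3,6), heading N
shorter routes all fall short; 1 is best.

move(4)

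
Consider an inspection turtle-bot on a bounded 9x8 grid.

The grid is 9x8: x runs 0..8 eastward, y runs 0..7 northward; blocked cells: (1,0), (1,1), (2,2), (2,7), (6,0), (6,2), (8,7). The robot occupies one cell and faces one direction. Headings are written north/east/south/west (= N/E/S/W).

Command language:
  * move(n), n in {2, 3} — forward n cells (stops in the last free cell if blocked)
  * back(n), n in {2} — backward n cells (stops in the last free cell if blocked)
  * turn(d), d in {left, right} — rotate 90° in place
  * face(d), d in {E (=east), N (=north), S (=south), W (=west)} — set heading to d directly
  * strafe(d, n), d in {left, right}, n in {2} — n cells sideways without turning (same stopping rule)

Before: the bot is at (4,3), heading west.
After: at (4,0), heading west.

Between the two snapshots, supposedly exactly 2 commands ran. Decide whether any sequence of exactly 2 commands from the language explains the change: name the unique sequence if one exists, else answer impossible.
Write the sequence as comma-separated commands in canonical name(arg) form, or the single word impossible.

strafe(left, 2), strafe(left, 2)

key: the second strafe(left, 2) runs into the grid edge before its full distance
initial: at (4,3), heading west
t=1 strafe(left, 2) ⇒ at (4,1), heading west
t=2 strafe(left, 2) ⇒ at (4,0), heading west
all 121 alternatives checked — unique.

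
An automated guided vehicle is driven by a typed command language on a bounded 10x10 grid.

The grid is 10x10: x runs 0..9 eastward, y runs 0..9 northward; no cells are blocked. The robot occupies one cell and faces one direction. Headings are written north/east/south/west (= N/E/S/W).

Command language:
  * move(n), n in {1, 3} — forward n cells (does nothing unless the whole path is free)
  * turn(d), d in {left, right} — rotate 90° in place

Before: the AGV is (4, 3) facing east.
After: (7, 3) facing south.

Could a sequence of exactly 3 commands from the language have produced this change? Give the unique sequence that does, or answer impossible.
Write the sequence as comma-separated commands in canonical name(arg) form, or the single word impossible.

move(3), move(3), turn(right)

key: running turn(right) before move(3) would end elsewhere — order is forced
start: (4, 3) facing east
1. move(3) → (7, 3) facing east
2. move(3) → (7, 3) facing east
3. turn(right) → (7, 3) facing south
no other 3-command option fits: unique.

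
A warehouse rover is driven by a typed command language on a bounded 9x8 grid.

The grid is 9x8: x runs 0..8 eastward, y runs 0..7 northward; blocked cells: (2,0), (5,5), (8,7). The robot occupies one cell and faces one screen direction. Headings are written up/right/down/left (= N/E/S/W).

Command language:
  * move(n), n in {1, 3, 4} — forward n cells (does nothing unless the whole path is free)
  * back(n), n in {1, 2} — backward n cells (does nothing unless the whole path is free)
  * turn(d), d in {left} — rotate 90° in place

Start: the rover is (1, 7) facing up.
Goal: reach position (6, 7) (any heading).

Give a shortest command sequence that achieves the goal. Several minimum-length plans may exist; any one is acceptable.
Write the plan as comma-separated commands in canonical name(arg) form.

turn(left), back(2), back(2), back(1)

initial: (1, 7) facing up
[1] after turn(left): (1, 7) facing left
[2] after back(2): (3, 7) facing left
[3] after back(2): (5, 7) facing left
[4] after back(1): (6, 7) facing left
nothing shorter than 4 reaches the goal.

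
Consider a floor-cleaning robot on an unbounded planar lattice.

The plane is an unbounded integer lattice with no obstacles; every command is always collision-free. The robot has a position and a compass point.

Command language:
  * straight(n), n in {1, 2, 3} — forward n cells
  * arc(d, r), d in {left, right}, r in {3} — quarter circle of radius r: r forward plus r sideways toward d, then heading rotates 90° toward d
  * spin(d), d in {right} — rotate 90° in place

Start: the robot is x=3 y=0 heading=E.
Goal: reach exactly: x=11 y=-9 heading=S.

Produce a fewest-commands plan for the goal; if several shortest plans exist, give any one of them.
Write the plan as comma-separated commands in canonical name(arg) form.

straight(2), arc(right, 3), arc(left, 3), spin(right), straight(3)

start: x=3 y=0 heading=E
[1] after straight(2): x=5 y=0 heading=E
[2] after arc(right, 3): x=8 y=-3 heading=S
[3] after arc(left, 3): x=11 y=-6 heading=E
[4] after spin(right): x=11 y=-6 heading=S
[5] after straight(3): x=11 y=-9 heading=S
nothing shorter than 5 reaches the goal.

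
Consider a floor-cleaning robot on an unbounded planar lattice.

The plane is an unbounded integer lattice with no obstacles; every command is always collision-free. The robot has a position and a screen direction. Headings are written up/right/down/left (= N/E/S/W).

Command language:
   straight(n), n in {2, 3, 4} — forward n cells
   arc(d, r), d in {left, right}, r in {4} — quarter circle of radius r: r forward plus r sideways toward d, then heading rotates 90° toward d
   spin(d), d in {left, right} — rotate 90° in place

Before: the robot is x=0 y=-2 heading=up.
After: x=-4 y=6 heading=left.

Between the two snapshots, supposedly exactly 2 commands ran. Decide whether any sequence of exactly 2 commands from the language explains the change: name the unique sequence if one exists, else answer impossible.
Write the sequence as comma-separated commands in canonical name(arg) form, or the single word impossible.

key: cell and facing (now W) both changed — the 2 commands mix motion and turning
t0: x=0 y=-2 heading=up
t=1 straight(4) ⇒ x=0 y=2 heading=up
t=2 arc(left, 4) ⇒ x=-4 y=6 heading=left
all 49 alternatives checked — unique.

straight(4), arc(left, 4)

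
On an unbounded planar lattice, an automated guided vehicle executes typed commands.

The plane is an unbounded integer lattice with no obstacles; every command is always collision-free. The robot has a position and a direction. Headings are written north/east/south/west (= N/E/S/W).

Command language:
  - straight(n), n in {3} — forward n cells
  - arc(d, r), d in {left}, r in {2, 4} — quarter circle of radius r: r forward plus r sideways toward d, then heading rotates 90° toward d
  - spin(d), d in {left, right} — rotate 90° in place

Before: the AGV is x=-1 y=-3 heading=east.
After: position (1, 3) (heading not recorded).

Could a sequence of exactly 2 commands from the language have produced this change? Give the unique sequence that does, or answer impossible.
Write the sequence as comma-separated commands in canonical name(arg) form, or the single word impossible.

arc(left, 4), arc(left, 2)

key: running arc(left, 2) before arc(left, 4) would end elsewhere — order is forced
start: x=-1 y=-3 heading=east
t=1 arc(left, 4) ⇒ x=3 y=1 heading=north
t=2 arc(left, 2) ⇒ x=1 y=3 heading=west
uniquely the one of 25 2-step routes that fits.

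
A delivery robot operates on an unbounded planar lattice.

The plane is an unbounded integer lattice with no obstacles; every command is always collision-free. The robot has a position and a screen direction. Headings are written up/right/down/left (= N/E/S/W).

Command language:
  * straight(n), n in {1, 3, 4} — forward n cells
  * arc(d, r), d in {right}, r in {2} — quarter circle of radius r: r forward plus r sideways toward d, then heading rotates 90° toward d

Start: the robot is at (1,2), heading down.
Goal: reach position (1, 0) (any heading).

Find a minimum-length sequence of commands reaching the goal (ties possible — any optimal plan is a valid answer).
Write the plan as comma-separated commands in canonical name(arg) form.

straight(1), straight(1)

t0: at (1,2), heading down
[1] after straight(1): at (1,1), heading down
[2] after straight(1): at (1,0), heading down
no 1-step plan works, so 2 is optimal.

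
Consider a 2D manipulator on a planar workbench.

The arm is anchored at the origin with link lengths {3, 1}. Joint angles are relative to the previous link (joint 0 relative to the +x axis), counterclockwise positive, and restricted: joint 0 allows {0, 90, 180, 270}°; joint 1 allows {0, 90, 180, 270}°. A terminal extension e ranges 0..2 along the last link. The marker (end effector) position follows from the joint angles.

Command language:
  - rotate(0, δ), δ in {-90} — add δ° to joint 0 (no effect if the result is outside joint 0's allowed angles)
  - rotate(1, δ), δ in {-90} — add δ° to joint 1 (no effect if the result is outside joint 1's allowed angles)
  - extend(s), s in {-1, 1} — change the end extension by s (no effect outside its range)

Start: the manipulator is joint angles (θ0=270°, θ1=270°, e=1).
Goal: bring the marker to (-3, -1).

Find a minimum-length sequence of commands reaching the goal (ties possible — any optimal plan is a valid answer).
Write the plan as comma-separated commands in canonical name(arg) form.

start: joint angles (θ0=270°, θ1=270°, e=1)
[1] after extend(-1): joint angles (θ0=270°, θ1=270°, e=0)
[2] after rotate(0, -90): joint angles (θ0=180°, θ1=270°, e=0)
[3] after rotate(1, -90): joint angles (θ0=180°, θ1=180°, e=0)
[4] after rotate(1, -90): joint angles (θ0=180°, θ1=90°, e=0)
shorter routes all fall short; 4 is best.

extend(-1), rotate(0, -90), rotate(1, -90), rotate(1, -90)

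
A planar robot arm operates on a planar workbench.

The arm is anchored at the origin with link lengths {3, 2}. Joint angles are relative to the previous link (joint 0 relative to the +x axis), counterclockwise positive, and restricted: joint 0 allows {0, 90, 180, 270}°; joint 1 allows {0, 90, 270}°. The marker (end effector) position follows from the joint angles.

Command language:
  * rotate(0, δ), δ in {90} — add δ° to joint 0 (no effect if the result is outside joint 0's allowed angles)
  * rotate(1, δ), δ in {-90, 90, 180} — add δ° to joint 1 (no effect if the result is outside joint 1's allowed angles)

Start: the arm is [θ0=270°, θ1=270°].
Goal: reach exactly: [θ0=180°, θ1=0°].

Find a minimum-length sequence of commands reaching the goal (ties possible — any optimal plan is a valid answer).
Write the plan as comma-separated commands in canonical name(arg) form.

rotate(1, 90), rotate(0, 90), rotate(0, 90), rotate(0, 90)

begin: [θ0=270°, θ1=270°]
t=1 rotate(1, 90) ⇒ [θ0=270°, θ1=0°]
t=2 rotate(0, 90) ⇒ [θ0=0°, θ1=0°]
t=3 rotate(0, 90) ⇒ [θ0=90°, θ1=0°]
t=4 rotate(0, 90) ⇒ [θ0=180°, θ1=0°]
no 3-step plan works, so 4 is optimal.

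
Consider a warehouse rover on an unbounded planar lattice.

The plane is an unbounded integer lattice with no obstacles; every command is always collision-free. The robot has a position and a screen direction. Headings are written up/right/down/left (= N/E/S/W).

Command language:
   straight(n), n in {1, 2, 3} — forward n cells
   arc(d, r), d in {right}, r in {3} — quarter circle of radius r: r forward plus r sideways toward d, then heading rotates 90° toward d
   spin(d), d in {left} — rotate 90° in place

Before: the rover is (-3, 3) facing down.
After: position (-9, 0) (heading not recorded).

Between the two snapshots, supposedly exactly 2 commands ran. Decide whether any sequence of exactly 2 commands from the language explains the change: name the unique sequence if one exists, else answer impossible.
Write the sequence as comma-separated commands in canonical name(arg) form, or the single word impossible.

key: order matters: swapping arc(right, 3) and straight(3) lands elsewhere
initial: (-3, 3) facing down
step 1 (arc(right, 3)): (-6, 0) facing left
step 2 (straight(3)): (-9, 0) facing left
no rival 2-sequence matches.

arc(right, 3), straight(3)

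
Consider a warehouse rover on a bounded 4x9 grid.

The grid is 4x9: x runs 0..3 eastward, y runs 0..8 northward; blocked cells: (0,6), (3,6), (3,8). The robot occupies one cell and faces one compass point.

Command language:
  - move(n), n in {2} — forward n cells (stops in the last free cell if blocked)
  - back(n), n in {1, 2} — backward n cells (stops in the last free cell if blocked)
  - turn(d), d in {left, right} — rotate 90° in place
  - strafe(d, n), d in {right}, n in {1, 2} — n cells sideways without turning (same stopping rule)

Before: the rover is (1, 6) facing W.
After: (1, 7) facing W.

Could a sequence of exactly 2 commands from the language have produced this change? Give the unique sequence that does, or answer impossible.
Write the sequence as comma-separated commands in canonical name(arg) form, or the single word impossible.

key: heading stays W — no command in the sequence turns
t0: (1, 6) facing W
t=1 move(2) ⇒ (1, 6) facing W
t=2 strafe(right, 1) ⇒ (1, 7) facing W
all 49 alternatives checked — unique.

move(2), strafe(right, 1)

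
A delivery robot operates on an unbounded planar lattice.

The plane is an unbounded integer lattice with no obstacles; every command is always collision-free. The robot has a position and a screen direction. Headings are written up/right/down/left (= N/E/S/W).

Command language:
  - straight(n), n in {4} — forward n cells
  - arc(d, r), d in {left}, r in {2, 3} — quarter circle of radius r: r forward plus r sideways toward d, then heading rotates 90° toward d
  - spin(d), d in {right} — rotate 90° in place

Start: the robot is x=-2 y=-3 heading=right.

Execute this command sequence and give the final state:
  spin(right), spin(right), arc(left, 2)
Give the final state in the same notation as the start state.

t0: x=-2 y=-3 heading=right
1. spin(right) → x=-2 y=-3 heading=down
2. spin(right) → x=-2 y=-3 heading=left
3. arc(left, 2) → x=-4 y=-5 heading=down

x=-4 y=-5 heading=down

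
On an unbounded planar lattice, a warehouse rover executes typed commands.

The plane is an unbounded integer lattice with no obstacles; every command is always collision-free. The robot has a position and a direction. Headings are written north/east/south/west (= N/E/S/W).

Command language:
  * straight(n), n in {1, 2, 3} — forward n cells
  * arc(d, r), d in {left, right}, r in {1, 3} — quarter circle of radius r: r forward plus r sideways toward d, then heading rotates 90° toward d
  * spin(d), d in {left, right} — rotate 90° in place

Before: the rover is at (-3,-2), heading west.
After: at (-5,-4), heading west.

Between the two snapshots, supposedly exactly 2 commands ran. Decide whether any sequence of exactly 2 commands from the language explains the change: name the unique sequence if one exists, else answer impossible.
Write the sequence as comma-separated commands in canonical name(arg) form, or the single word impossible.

arc(left, 1), arc(right, 1)

key: running arc(right, 1) before arc(left, 1) would end elsewhere — order is forced
from: at (-3,-2), heading west
step 1 (arc(left, 1)): at (-4,-3), heading south
step 2 (arc(right, 1)): at (-5,-4), heading west
uniquely the one of 81 2-step routes that fits.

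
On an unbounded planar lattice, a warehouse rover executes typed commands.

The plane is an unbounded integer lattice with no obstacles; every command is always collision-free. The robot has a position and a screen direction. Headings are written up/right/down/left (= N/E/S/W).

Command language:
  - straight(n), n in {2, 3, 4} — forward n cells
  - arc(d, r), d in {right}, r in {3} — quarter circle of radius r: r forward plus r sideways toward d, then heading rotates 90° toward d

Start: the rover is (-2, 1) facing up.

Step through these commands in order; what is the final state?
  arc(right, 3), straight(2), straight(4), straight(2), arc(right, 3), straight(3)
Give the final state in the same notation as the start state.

t0: (-2, 1) facing up
1. arc(right, 3) → (1, 4) facing right
2. straight(2) → (3, 4) facing right
3. straight(4) → (7, 4) facing right
4. straight(2) → (9, 4) facing right
5. arc(right, 3) → (12, 1) facing down
6. straight(3) → (12, -2) facing down

(12, -2) facing down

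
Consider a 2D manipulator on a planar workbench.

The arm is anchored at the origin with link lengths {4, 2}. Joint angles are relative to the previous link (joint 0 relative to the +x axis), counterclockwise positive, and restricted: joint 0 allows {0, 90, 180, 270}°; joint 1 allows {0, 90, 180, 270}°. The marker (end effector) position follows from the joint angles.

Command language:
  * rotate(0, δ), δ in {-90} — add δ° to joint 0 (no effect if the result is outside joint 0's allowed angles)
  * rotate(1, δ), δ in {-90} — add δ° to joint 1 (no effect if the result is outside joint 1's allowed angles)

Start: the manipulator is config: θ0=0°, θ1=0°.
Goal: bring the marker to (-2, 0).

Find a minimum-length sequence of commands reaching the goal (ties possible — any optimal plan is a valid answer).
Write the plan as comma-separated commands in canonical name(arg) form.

rotate(0, -90), rotate(0, -90), rotate(1, -90), rotate(1, -90)

from: config: θ0=0°, θ1=0°
[1] after rotate(0, -90): config: θ0=270°, θ1=0°
[2] after rotate(0, -90): config: θ0=180°, θ1=0°
[3] after rotate(1, -90): config: θ0=180°, θ1=270°
[4] after rotate(1, -90): config: θ0=180°, θ1=180°
nothing shorter than 4 reaches the goal.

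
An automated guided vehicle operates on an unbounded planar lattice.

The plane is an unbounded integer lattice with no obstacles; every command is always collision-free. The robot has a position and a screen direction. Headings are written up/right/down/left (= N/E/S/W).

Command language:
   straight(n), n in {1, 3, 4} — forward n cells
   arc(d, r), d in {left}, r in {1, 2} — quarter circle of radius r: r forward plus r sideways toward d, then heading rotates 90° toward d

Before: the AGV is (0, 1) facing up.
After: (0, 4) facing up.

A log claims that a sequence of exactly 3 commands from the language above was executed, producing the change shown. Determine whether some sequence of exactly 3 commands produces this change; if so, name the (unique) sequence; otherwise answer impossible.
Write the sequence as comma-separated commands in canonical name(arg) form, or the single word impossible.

straight(1), straight(1), straight(1)

key: heading stays N — no command in the sequence turns
initial: (0, 1) facing up
t=1 straight(1) ⇒ (0, 2) facing up
t=2 straight(1) ⇒ (0, 3) facing up
t=3 straight(1) ⇒ (0, 4) facing up
no other 3-command option fits: unique.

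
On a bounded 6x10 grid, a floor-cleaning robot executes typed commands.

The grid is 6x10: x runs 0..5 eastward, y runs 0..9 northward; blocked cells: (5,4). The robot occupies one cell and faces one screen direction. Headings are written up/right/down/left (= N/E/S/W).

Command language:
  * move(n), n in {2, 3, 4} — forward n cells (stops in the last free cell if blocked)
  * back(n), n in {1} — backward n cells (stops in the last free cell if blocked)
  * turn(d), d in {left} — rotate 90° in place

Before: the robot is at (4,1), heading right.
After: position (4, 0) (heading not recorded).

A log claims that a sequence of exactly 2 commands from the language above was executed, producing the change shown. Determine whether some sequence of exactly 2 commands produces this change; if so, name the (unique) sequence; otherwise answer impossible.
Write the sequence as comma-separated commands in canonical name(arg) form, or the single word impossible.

key: running back(1) before turn(left) would end elsewhere — order is forced
start: at (4,1), heading right
[1] after turn(left): at (4,1), heading up
[2] after back(1): at (4,0), heading up
all 25 alternatives checked — unique.

turn(left), back(1)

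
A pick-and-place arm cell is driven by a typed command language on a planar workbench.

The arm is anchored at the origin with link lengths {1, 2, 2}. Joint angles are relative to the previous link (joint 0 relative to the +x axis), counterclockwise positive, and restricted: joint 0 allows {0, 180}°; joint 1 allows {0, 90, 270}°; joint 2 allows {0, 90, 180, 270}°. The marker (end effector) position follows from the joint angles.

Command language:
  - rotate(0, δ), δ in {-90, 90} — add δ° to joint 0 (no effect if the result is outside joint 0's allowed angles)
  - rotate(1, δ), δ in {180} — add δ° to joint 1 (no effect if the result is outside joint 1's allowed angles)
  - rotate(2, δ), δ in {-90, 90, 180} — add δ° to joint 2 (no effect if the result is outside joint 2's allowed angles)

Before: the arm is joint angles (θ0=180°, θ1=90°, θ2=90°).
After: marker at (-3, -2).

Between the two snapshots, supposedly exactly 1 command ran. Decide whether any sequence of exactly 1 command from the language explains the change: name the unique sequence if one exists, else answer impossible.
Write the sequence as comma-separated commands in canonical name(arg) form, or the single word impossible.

rotate(2, 180)

begin: joint angles (θ0=180°, θ1=90°, θ2=90°)
1. rotate(2, 180) → joint angles (θ0=180°, θ1=90°, θ2=270°)
no rival 1-sequence matches.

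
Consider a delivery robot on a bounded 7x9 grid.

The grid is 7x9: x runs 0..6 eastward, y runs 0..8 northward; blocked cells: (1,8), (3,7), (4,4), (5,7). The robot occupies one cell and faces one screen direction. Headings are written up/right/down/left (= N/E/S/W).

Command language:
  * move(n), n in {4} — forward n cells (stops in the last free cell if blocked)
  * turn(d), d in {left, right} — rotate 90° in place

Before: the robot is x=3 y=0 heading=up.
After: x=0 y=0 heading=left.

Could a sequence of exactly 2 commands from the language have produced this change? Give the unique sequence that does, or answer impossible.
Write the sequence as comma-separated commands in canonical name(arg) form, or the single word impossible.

turn(left), move(4)

key: order matters: swapping turn(left) and move(4) lands elsewhere
start: x=3 y=0 heading=up
[1] after turn(left): x=3 y=0 heading=left
[2] after move(4): x=0 y=0 heading=left
all 9 alternatives checked — unique.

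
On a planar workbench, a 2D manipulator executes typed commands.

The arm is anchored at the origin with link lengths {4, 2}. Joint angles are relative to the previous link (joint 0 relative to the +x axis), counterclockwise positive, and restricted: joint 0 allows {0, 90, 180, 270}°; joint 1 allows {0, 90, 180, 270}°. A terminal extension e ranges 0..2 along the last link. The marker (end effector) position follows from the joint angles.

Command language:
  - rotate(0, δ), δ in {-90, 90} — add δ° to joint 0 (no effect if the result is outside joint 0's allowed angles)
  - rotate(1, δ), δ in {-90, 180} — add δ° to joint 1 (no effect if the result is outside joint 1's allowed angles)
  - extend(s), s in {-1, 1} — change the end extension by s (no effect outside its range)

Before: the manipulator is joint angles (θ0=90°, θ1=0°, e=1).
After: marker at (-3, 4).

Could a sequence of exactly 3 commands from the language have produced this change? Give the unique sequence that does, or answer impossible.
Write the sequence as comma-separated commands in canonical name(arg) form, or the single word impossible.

from: joint angles (θ0=90°, θ1=0°, e=1)
[1] after rotate(1, -90): joint angles (θ0=90°, θ1=270°, e=1)
[2] after rotate(1, -90): joint angles (θ0=90°, θ1=180°, e=1)
[3] after rotate(1, -90): joint angles (θ0=90°, θ1=90°, e=1)
uniquely the one of 216 3-step routes that fits.

rotate(1, -90), rotate(1, -90), rotate(1, -90)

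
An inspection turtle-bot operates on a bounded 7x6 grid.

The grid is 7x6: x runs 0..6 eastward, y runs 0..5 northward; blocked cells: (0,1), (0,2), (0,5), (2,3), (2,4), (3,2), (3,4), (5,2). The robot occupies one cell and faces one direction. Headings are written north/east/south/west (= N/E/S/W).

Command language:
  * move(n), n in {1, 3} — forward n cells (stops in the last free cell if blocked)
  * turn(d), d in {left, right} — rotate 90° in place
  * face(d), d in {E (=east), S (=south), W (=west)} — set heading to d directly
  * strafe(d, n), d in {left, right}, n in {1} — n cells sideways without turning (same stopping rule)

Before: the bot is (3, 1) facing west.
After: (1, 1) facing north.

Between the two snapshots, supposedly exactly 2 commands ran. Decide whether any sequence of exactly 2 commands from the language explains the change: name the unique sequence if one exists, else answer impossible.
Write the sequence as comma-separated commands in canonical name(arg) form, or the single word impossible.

key: position moved to (1,1) AND the heading swung to N — translation plus rotation needed
begin: (3, 1) facing west
1. move(3) → (1, 1) facing west
2. turn(right) → (1, 1) facing north
all 81 alternatives checked — unique.

move(3), turn(right)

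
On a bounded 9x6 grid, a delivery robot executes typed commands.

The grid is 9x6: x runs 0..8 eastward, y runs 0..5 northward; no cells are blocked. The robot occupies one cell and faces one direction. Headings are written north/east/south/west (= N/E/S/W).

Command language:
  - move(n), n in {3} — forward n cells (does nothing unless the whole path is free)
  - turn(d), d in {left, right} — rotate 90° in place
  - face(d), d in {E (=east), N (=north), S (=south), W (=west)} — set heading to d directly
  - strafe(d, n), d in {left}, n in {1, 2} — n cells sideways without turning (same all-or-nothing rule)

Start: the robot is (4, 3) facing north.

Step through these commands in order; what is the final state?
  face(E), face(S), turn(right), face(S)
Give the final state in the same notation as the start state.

initial: (4, 3) facing north
step 1 (face(E)): (4, 3) facing east
step 2 (face(S)): (4, 3) facing south
step 3 (turn(right)): (4, 3) facing west
step 4 (face(S)): (4, 3) facing south

(4, 3) facing south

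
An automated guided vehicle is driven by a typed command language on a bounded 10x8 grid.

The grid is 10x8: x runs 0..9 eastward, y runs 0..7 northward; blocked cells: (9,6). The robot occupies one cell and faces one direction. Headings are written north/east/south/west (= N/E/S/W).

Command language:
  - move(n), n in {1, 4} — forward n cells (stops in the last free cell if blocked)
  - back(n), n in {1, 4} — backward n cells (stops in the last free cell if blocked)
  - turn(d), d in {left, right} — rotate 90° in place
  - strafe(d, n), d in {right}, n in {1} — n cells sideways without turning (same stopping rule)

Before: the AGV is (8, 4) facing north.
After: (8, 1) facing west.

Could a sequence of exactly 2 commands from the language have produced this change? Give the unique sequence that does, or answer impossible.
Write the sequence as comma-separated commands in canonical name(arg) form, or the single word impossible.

impossible

no 2-step route produces this change.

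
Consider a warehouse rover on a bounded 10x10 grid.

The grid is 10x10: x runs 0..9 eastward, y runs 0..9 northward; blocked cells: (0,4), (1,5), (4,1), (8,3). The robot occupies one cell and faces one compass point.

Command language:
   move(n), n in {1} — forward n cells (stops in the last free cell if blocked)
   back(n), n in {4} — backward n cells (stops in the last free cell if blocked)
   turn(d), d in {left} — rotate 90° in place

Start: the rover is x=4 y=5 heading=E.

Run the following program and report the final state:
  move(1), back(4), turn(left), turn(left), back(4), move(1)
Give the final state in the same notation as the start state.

begin: x=4 y=5 heading=E
1. move(1) → x=5 y=5 heading=E
2. back(4) → x=2 y=5 heading=E
3. turn(left) → x=2 y=5 heading=N
4. turn(left) → x=2 y=5 heading=W
5. back(4) → x=6 y=5 heading=W
6. move(1) → x=5 y=5 heading=W

x=5 y=5 heading=W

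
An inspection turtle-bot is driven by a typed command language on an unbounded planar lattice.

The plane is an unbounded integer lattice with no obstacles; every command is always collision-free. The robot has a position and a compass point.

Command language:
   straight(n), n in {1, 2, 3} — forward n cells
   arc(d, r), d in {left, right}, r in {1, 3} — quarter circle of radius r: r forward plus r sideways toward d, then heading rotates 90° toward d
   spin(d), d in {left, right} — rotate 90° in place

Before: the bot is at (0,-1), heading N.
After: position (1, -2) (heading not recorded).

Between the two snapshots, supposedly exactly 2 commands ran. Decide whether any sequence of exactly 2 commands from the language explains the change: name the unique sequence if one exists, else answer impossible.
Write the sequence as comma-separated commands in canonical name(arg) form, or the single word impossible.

spin(right), arc(right, 1)

key: running arc(right, 1) before spin(right) would end elsewhere — order is forced
from: at (0,-1), heading N
[1] after spin(right): at (0,-1), heading E
[2] after arc(right, 1): at (1,-2), heading S
no rival 2-sequence matches.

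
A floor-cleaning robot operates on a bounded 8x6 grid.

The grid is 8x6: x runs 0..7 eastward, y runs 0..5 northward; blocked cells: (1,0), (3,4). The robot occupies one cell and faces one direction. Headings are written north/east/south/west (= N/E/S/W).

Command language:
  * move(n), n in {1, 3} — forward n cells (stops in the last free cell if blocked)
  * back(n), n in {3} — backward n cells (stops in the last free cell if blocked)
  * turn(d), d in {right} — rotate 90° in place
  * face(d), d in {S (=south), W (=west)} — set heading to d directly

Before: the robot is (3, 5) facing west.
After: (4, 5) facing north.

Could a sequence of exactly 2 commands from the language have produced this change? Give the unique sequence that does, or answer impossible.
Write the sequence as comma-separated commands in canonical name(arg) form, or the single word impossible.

impossible

every 2-command combo misses the target.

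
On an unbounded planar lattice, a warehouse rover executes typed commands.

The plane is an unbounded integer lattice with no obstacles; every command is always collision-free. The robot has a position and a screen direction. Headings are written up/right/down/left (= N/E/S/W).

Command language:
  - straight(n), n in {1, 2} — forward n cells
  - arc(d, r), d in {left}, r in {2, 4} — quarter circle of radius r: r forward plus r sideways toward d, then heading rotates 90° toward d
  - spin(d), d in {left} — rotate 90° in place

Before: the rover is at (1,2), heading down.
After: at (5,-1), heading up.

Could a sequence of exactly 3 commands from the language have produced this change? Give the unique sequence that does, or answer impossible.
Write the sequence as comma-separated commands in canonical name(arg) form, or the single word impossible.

arc(left, 4), spin(left), straight(1)

key: cell and facing (now N) both changed — the 3 commands mix motion and turning
start: at (1,2), heading down
t=1 arc(left, 4) ⇒ at (5,-2), heading right
t=2 spin(left) ⇒ at (5,-2), heading up
t=3 straight(1) ⇒ at (5,-1), heading up
uniquely the one of 125 3-step routes that fits.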